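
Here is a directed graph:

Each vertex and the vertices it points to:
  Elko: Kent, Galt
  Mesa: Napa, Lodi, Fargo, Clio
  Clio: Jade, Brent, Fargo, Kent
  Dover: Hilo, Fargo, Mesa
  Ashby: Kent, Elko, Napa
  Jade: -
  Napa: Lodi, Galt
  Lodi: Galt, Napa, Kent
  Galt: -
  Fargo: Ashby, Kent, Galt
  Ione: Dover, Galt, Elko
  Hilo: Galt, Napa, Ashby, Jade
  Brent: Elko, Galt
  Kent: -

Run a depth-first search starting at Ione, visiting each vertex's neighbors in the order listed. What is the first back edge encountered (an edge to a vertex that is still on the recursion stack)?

Lodi->Napa

DFS from Ione (visiting each vertex's neighbors in the order listed); mark gray on enter, black on exit:
Ione gray
  Dover gray
    Hilo gray
      Galt gray
      Galt black
      Napa gray
        Lodi gray
          Lodi→Galt: Galt black — skip
          Lodi→Napa: Napa is gray → back edge
First back edge: Lodi → Napa.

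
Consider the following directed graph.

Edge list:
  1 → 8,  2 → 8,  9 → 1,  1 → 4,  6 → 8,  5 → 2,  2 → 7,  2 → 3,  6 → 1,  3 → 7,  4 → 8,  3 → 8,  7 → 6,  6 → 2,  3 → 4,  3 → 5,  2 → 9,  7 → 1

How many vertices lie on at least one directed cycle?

5

A vertex is on a directed cycle iff it belongs to a strongly connected component of size ≥ 2 (or has a self-loop).
The vertices on cycles are {2, 3, 5, 6, 7} — 5 in total.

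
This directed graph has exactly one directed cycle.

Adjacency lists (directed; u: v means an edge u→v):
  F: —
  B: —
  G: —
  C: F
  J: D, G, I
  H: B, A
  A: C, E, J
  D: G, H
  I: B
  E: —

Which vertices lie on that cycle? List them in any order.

A, D, H, J

DFS with gray/black marking from A:
A gray
  C gray
    F gray
    F black
  C black
  E gray
  E black
  J gray
    D gray
      G gray
      G black
      H gray
        B gray
        B black
        H→A: A is gray → back edge
Back edge closes the cycle A → J → D → H → A; its vertices are {A, D, H, J}.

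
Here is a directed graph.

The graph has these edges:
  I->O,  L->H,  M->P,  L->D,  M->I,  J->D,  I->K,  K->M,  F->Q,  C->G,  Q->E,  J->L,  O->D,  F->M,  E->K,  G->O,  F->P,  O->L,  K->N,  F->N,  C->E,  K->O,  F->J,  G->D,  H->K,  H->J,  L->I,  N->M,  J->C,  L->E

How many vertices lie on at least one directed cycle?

11

A vertex is on a directed cycle iff it belongs to a strongly connected component of size ≥ 2 (or has a self-loop).
The vertices on cycles are {C, E, G, H, I, J, K, L, M, N, O} — 11 in total.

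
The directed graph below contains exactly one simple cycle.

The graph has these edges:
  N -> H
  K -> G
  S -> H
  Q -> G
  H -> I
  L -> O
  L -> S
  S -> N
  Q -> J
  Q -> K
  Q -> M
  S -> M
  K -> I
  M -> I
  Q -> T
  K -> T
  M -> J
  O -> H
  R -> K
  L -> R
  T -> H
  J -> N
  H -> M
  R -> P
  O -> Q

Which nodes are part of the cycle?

DFS with gray/black marking from J:
J gray
  N gray
    H gray
      I gray
      I black
      M gray
        M→I: I black — skip
        M→J: J is gray → back edge
Back edge closes the cycle J → N → H → M → J; its vertices are {H, J, M, N}.

H, J, M, N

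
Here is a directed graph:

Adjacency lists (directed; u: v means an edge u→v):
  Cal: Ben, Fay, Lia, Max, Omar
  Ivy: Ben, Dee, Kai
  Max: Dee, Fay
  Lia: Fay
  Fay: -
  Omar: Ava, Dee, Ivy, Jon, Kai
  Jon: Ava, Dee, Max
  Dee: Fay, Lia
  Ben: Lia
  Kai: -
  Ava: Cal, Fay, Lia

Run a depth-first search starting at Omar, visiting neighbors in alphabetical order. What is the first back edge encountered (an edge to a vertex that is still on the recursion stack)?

DFS from Omar (visiting neighbors in alphabetical order); mark gray on enter, black on exit:
Omar gray
  Ava gray
    Cal gray
      Ben gray
        Lia gray
          Fay gray
          Fay black
        Lia black
      Ben black
      Cal→Fay: Fay black — skip
      Cal→Lia: Lia black — skip
      Max gray
        Dee gray
          Dee→Fay: Fay black — skip
          Dee→Lia: Lia black — skip
        Dee black
        Max→Fay: Fay black — skip
      Max black
      Cal→Omar: Omar is gray → back edge
First back edge: Cal → Omar.

Cal→Omar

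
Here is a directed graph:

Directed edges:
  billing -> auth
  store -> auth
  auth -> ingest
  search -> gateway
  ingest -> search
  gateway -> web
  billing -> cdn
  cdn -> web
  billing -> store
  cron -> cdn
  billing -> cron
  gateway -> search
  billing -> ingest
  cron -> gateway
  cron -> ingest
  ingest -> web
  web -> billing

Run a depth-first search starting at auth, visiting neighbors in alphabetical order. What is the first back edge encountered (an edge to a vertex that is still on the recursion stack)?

gateway→search

DFS from auth (visiting neighbors in alphabetical order); mark gray on enter, black on exit:
auth gray
  ingest gray
    search gray
      gateway gray
        gateway→search: search is gray → back edge
First back edge: gateway → search.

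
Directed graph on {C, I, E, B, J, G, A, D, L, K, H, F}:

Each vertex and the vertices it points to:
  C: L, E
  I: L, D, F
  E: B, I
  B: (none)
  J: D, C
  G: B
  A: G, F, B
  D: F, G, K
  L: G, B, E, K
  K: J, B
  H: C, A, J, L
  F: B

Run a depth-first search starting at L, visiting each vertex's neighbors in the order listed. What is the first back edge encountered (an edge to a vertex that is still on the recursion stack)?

DFS from L (visiting each vertex's neighbors in the order listed); mark gray on enter, black on exit:
L gray
  G gray
    B gray
    B black
  G black
  L→B: B black — skip
  E gray
    E→B: B black — skip
    I gray
      I→L: L is gray → back edge
First back edge: I → L.

I→L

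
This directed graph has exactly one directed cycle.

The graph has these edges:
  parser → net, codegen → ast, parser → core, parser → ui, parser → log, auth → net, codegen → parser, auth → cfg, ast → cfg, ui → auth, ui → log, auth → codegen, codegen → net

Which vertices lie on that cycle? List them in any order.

ui, auth, parser, codegen

DFS with gray/black marking from ui:
ui gray
  auth gray
    net gray
    net black
    codegen gray
      parser gray
        core gray
        core black
        parser→ui: ui is gray → back edge
Back edge closes the cycle ui → auth → codegen → parser → ui; its vertices are {ui, auth, parser, codegen}.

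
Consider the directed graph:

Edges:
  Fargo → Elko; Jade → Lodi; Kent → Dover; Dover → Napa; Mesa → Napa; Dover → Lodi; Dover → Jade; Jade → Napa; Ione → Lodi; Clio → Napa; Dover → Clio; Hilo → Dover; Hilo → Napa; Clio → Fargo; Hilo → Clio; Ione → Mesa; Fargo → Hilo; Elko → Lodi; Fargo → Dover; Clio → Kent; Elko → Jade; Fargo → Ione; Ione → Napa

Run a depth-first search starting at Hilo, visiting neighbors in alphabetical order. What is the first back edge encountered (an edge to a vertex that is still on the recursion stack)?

Dover→Clio

DFS from Hilo (visiting neighbors in alphabetical order); mark gray on enter, black on exit:
Hilo gray
  Clio gray
    Fargo gray
      Dover gray
        Dover→Clio: Clio is gray → back edge
First back edge: Dover → Clio.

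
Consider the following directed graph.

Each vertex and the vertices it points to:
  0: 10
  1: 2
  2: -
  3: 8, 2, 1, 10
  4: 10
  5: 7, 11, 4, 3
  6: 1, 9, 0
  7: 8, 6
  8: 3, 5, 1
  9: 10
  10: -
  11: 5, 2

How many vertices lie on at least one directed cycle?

A vertex is on a directed cycle iff it belongs to a strongly connected component of size ≥ 2 (or has a self-loop).
The vertices on cycles are {3, 5, 7, 8, 11} — 5 in total.

5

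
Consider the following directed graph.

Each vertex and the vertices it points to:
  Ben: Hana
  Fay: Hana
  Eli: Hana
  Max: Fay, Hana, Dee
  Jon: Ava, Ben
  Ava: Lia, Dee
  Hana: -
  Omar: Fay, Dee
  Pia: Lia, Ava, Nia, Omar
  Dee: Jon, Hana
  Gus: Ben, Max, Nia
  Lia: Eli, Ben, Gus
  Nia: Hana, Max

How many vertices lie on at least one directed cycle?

A vertex is on a directed cycle iff it belongs to a strongly connected component of size ≥ 2 (or has a self-loop).
The vertices on cycles are {Ava, Dee, Gus, Jon, Lia, Max, Nia} — 7 in total.

7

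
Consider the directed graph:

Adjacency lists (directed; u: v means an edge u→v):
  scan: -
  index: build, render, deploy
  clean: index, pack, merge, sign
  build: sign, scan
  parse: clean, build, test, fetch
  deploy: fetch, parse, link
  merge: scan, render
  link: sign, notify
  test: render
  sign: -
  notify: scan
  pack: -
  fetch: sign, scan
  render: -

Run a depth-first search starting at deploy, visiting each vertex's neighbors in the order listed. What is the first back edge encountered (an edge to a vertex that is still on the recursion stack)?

index→deploy

DFS from deploy (visiting each vertex's neighbors in the order listed); mark gray on enter, black on exit:
deploy gray
  fetch gray
    sign gray
    sign black
    scan gray
    scan black
  fetch black
  parse gray
    clean gray
      index gray
        build gray
          build→sign: sign black — skip
          build→scan: scan black — skip
        build black
        render gray
        render black
        index→deploy: deploy is gray → back edge
First back edge: index → deploy.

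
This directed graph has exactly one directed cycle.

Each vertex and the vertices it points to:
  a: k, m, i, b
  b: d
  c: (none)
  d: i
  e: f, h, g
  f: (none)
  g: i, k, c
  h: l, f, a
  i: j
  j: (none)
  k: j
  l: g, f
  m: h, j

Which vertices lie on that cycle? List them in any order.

a, h, m

DFS with gray/black marking from h:
h gray
  l gray
    g gray
      i gray
        j gray
        j black
      i black
      k gray
        k→j: j black — skip
      k black
      c gray
      c black
    g black
    f gray
    f black
  l black
  h→f: f black — skip
  a gray
    a→k: k black — skip
    m gray
      m→h: h is gray → back edge
Back edge closes the cycle h → a → m → h; its vertices are {a, h, m}.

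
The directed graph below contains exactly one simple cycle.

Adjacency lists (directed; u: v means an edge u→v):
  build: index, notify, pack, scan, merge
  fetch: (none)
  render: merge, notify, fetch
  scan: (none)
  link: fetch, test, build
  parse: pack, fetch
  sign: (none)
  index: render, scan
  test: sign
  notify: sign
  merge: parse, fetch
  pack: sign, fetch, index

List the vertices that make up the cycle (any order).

pack, index, merge, parse, render

DFS with gray/black marking from index:
index gray
  render gray
    merge gray
      parse gray
        pack gray
          sign gray
          sign black
          fetch gray
          fetch black
          pack→index: index is gray → back edge
Back edge closes the cycle index → render → merge → parse → pack → index; its vertices are {pack, index, merge, parse, render}.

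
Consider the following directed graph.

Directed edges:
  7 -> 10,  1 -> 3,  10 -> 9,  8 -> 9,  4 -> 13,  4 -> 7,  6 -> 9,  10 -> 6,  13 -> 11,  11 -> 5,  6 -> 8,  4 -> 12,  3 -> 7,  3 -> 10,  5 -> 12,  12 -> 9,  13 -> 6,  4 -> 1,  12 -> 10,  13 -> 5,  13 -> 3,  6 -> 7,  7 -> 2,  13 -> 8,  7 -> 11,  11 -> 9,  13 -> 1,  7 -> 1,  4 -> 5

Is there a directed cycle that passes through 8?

No

8 lies on a cycle iff there is a path from 8 back to itself.
Exploring from 8, it never reaches itself; equivalently, its strongly connected component is a singleton.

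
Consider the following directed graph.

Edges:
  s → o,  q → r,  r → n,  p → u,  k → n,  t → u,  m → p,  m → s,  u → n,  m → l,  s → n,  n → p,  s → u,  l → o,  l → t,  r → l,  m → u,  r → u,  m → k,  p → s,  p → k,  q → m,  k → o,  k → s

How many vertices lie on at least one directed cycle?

A vertex is on a directed cycle iff it belongs to a strongly connected component of size ≥ 2 (or has a self-loop).
The vertices on cycles are {k, n, p, s, u} — 5 in total.

5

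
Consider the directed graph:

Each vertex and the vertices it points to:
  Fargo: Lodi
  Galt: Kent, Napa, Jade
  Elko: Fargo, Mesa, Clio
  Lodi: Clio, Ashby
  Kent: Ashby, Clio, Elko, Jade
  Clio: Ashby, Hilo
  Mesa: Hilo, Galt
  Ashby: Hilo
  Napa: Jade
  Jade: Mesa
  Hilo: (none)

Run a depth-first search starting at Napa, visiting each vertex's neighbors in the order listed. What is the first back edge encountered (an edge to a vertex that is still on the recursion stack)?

Elko→Mesa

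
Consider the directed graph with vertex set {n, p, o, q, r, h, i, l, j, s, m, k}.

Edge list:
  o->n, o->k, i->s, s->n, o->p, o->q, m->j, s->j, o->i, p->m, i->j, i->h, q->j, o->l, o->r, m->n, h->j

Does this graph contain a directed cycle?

No

DFS with white/gray/black marking, starting from k:
k gray
k black
n gray
n black
p gray
  m gray
    j gray
    j black
    m→n: n black — skip
  m black
p black
o gray
  l gray
  l black
  o→n: n black — skip
  o→p: p black — skip
  q gray
    q→j: j black — skip
  q black
  i gray
    i→j: j black — skip
    h gray
      h→j: j black — skip
    h black
    s gray
      s→n: n black — skip
      s→j: j black — skip
    s black
  i black
  o→k: k black — skip
  r gray
  r black
o black
Every edge goes to a white or black vertex — no back edge, so the graph is acyclic.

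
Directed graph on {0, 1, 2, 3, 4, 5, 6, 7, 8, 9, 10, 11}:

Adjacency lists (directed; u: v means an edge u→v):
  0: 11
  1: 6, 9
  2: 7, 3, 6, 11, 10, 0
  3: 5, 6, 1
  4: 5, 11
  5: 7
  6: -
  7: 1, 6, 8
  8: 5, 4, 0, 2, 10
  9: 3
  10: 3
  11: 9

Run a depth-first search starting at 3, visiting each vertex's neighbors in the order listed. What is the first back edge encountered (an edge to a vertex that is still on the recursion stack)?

9->3

DFS from 3 (visiting each vertex's neighbors in the order listed); mark gray on enter, black on exit:
3 gray
  5 gray
    7 gray
      1 gray
        6 gray
        6 black
        9 gray
          9→3: 3 is gray → back edge
First back edge: 9 → 3.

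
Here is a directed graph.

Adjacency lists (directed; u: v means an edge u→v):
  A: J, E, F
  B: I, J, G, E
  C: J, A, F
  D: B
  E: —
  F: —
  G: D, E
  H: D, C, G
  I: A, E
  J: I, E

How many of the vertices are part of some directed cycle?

6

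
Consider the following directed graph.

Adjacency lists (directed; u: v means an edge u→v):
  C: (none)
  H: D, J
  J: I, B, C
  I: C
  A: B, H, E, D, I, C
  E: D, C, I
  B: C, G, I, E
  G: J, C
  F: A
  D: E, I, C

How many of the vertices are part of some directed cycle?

A vertex is on a directed cycle iff it belongs to a strongly connected component of size ≥ 2 (or has a self-loop).
The vertices on cycles are {B, D, E, G, J} — 5 in total.

5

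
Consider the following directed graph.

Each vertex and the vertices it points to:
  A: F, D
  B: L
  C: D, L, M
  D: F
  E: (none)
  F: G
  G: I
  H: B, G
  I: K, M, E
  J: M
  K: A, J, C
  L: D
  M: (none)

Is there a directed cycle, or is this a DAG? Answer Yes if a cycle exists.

Yes

DFS with white/gray/black marking, starting from C:
C gray
  D gray
    F gray
      G gray
        I gray
          K gray
            A gray
              A→F: F is gray → back edge
Back edge found, so a cycle exists: F → G → I → K → A → F.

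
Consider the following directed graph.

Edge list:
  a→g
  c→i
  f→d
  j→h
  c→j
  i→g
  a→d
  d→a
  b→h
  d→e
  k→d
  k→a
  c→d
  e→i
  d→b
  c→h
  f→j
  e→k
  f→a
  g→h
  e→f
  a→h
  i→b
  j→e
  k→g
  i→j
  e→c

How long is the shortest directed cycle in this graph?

2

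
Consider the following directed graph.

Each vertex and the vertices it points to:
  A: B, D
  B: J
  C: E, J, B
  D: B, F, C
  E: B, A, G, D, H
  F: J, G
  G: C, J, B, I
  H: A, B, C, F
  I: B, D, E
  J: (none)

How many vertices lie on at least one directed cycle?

8

A vertex is on a directed cycle iff it belongs to a strongly connected component of size ≥ 2 (or has a self-loop).
The vertices on cycles are {A, C, D, E, F, G, H, I} — 8 in total.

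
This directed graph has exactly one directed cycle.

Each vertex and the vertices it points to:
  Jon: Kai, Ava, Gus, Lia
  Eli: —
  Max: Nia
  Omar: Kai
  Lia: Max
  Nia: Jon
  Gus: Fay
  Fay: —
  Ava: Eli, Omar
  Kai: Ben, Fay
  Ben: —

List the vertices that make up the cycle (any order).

Jon, Lia, Max, Nia

DFS with gray/black marking from Jon:
Jon gray
  Kai gray
    Ben gray
    Ben black
    Fay gray
    Fay black
  Kai black
  Ava gray
    Eli gray
    Eli black
    Omar gray
      Omar→Kai: Kai black — skip
    Omar black
  Ava black
  Gus gray
    Gus→Fay: Fay black — skip
  Gus black
  Lia gray
    Max gray
      Nia gray
        Nia→Jon: Jon is gray → back edge
Back edge closes the cycle Jon → Lia → Max → Nia → Jon; its vertices are {Jon, Lia, Max, Nia}.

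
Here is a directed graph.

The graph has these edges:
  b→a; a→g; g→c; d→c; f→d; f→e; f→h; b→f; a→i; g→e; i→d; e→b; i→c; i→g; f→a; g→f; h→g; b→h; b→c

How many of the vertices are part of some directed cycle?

7

A vertex is on a directed cycle iff it belongs to a strongly connected component of size ≥ 2 (or has a self-loop).
The vertices on cycles are {a, b, e, f, g, h, i} — 7 in total.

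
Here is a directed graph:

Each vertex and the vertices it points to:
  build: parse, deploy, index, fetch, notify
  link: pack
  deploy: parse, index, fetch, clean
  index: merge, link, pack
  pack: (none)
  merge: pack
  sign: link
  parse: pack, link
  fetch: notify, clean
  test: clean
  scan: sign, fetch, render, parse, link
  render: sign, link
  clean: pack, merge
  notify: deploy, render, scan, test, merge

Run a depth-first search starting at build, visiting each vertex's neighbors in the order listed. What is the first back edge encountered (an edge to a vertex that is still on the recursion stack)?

notify->deploy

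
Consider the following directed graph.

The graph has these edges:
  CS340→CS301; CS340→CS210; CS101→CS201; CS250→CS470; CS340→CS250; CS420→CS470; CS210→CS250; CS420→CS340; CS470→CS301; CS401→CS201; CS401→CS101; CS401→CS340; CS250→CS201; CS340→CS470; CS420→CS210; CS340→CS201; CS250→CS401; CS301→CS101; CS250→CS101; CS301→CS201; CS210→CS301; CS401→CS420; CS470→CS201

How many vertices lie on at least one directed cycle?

A vertex is on a directed cycle iff it belongs to a strongly connected component of size ≥ 2 (or has a self-loop).
The vertices on cycles are {CS210, CS250, CS340, CS401, CS420} — 5 in total.

5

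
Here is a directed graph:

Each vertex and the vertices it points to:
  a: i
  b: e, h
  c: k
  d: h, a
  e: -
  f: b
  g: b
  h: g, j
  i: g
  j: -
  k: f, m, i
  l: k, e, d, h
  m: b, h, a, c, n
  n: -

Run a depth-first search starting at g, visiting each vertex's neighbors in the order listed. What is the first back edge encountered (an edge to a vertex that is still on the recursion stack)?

h→g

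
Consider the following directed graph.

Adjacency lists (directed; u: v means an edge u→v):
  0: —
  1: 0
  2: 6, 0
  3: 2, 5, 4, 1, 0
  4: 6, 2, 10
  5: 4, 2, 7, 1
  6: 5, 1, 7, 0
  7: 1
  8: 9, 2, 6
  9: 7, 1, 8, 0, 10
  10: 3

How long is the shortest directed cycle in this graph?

For each vertex v, BFS finds the shortest path from v back to v.
The shortest such closed walk is 9 → 8 → 9, length 2.

2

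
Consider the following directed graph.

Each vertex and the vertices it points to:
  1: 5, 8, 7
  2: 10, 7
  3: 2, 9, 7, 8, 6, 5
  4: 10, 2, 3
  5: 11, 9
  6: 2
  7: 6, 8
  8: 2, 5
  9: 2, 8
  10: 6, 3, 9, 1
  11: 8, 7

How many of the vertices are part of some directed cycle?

A vertex is on a directed cycle iff it belongs to a strongly connected component of size ≥ 2 (or has a self-loop).
The vertices on cycles are {1, 2, 3, 5, 6, 7, 8, 9, 10, 11} — 10 in total.

10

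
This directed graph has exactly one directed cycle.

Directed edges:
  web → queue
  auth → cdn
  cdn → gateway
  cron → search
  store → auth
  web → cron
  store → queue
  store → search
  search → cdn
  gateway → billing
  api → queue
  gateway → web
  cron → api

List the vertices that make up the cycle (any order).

DFS with gray/black marking from cdn:
cdn gray
  gateway gray
    web gray
      queue gray
      queue black
      cron gray
        api gray
          api→queue: queue black — skip
        api black
        search gray
          search→cdn: cdn is gray → back edge
Back edge closes the cycle cdn → gateway → web → cron → search → cdn; its vertices are {cdn, web, cron, search, gateway}.

cdn, web, cron, search, gateway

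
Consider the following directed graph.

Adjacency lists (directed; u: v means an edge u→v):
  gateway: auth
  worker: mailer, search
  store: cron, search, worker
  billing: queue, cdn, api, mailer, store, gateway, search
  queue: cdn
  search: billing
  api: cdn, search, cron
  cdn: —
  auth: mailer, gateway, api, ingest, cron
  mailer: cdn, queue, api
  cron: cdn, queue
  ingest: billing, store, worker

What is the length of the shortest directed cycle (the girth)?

2

For each vertex v, BFS finds the shortest path from v back to v.
The shortest such closed walk is gateway → auth → gateway, length 2.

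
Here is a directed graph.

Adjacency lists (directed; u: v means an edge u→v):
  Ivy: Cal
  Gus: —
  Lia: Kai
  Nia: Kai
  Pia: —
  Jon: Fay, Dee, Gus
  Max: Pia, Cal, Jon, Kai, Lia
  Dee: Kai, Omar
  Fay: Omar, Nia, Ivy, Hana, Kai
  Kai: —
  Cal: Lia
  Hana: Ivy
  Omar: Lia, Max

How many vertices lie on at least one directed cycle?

A vertex is on a directed cycle iff it belongs to a strongly connected component of size ≥ 2 (or has a self-loop).
The vertices on cycles are {Dee, Fay, Jon, Max, Omar} — 5 in total.

5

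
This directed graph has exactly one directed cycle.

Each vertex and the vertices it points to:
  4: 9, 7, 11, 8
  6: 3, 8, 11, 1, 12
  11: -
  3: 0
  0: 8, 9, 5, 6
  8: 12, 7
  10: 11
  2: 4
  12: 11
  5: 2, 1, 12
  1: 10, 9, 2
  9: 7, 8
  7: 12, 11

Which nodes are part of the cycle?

DFS with gray/black marking from 0:
0 gray
  8 gray
    12 gray
      11 gray
      11 black
    12 black
    7 gray
      7→12: 12 black — skip
      7→11: 11 black — skip
    7 black
  8 black
  9 gray
    9→7: 7 black — skip
    9→8: 8 black — skip
  9 black
  5 gray
    2 gray
      4 gray
        4→9: 9 black — skip
        4→7: 7 black — skip
        4→11: 11 black — skip
        4→8: 8 black — skip
      4 black
    2 black
    1 gray
      10 gray
        10→11: 11 black — skip
      10 black
      1→9: 9 black — skip
      1→2: 2 black — skip
    1 black
    5→12: 12 black — skip
  5 black
  6 gray
    3 gray
      3→0: 0 is gray → back edge
Back edge closes the cycle 0 → 6 → 3 → 0; its vertices are {0, 3, 6}.

0, 3, 6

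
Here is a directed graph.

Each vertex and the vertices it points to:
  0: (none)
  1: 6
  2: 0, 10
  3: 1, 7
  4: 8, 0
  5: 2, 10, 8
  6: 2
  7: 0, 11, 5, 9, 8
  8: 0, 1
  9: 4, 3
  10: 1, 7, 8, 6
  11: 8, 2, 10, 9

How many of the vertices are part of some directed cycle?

A vertex is on a directed cycle iff it belongs to a strongly connected component of size ≥ 2 (or has a self-loop).
The vertices on cycles are {1, 2, 3, 4, 5, 6, 7, 8, 9, 10, 11} — 11 in total.

11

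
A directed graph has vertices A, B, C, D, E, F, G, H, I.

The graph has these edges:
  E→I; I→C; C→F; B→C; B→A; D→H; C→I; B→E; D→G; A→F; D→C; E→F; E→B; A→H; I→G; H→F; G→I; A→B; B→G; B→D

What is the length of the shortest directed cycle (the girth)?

2

For each vertex v, BFS finds the shortest path from v back to v.
The shortest such closed walk is B → E → B, length 2.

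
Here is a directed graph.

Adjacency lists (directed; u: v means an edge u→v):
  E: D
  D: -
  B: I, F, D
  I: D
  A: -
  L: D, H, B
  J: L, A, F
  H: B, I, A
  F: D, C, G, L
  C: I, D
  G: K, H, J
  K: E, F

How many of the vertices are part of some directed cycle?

A vertex is on a directed cycle iff it belongs to a strongly connected component of size ≥ 2 (or has a self-loop).
The vertices on cycles are {B, F, G, H, J, K, L} — 7 in total.

7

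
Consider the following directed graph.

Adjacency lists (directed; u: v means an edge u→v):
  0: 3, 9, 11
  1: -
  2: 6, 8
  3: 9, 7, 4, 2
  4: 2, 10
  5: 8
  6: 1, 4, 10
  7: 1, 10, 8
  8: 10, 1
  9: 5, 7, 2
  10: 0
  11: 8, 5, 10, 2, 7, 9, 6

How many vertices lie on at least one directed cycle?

A vertex is on a directed cycle iff it belongs to a strongly connected component of size ≥ 2 (or has a self-loop).
The vertices on cycles are {0, 2, 3, 4, 5, 6, 7, 8, 9, 10, 11} — 11 in total.

11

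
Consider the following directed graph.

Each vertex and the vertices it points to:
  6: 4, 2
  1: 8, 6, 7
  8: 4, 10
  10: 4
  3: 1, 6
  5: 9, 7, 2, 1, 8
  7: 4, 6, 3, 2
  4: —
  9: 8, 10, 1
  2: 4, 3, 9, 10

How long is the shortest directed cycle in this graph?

For each vertex v, BFS finds the shortest path from v back to v.
The shortest such closed walk is 1 → 7 → 3 → 1, length 3.

3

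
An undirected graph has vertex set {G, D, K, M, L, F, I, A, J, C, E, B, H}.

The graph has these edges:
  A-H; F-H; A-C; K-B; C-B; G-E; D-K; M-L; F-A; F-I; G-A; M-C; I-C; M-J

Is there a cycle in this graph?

Yes

DFS, tracking each vertex's parent; an edge to a visited non-parent vertex closes a cycle.
Start from H:
visit H (parent –)
  visit F (parent H)
    visit A (parent F)
      visit G (parent A)
        G–A: parent, skip
        visit E (parent G)
          E–G: parent, skip
      visit C (parent A)
        visit B (parent C)
          visit K (parent B)
            visit D (parent K)
              D–K: parent, skip
            K–B: parent, skip
          B–C: parent, skip
        visit I (parent C)
          I–F: F visited and ≠ parent → cycle
Cycle: F – A – C – I – F.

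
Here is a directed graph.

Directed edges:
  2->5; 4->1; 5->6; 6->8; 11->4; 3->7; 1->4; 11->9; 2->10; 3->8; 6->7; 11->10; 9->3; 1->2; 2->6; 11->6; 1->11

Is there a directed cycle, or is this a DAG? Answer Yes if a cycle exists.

DFS with white/gray/black marking, starting from 7:
7 gray
7 black
1 gray
  2 gray
    5 gray
      6 gray
        6→7: 7 black — skip
        8 gray
        8 black
      6 black
    5 black
    2→6: 6 black — skip
    10 gray
    10 black
  2 black
  11 gray
    11→10: 10 black — skip
    4 gray
      4→1: 1 is gray → back edge
Back edge found, so a cycle exists: 1 → 11 → 4 → 1.

Yes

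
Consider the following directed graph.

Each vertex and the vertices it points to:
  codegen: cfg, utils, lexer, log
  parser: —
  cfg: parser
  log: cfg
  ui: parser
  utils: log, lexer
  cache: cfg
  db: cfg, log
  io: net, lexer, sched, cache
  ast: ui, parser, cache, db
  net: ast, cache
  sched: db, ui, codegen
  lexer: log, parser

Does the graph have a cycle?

No

DFS with white/gray/black marking, starting from codegen:
codegen gray
  cfg gray
    parser gray
    parser black
  cfg black
  utils gray
    log gray
      log→cfg: cfg black — skip
    log black
    lexer gray
      lexer→log: log black — skip
      lexer→parser: parser black — skip
    lexer black
  utils black
  codegen→lexer: lexer black — skip
  codegen→log: log black — skip
codegen black
ui gray
  ui→parser: parser black — skip
ui black
cache gray
  cache→cfg: cfg black — skip
cache black
db gray
  db→cfg: cfg black — skip
  db→log: log black — skip
db black
io gray
  net gray
    ast gray
      ast→ui: ui black — skip
      ast→parser: parser black — skip
      ast→cache: cache black — skip
      ast→db: db black — skip
    ast black
    net→cache: cache black — skip
  net black
  io→lexer: lexer black — skip
  sched gray
    sched→db: db black — skip
    sched→ui: ui black — skip
    sched→codegen: codegen black — skip
  sched black
  io→cache: cache black — skip
io black
Every edge goes to a white or black vertex — no back edge, so the graph is acyclic.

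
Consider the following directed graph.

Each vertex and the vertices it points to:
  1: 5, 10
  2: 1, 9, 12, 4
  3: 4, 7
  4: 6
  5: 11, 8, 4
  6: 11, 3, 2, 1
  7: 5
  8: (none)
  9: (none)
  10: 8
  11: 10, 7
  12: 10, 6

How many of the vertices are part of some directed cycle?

A vertex is on a directed cycle iff it belongs to a strongly connected component of size ≥ 2 (or has a self-loop).
The vertices on cycles are {1, 2, 3, 4, 5, 6, 7, 11, 12} — 9 in total.

9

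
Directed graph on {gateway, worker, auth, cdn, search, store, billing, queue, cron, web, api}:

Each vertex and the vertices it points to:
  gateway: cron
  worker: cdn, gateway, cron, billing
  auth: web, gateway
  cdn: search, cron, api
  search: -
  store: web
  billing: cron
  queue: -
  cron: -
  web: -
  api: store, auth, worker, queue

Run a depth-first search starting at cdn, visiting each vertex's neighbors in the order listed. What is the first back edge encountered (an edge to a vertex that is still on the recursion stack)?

worker->cdn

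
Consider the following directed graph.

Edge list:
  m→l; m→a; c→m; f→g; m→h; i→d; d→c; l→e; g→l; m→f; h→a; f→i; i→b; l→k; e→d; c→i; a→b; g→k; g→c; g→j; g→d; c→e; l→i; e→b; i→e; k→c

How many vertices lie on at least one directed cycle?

9

A vertex is on a directed cycle iff it belongs to a strongly connected component of size ≥ 2 (or has a self-loop).
The vertices on cycles are {c, d, e, f, g, i, k, l, m} — 9 in total.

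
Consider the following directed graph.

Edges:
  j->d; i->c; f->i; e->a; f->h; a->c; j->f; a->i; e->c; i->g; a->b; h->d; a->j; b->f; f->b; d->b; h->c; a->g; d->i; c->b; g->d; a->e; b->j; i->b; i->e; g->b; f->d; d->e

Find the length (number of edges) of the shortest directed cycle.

2

For each vertex v, BFS finds the shortest path from v back to v.
The shortest such closed walk is a → e → a, length 2.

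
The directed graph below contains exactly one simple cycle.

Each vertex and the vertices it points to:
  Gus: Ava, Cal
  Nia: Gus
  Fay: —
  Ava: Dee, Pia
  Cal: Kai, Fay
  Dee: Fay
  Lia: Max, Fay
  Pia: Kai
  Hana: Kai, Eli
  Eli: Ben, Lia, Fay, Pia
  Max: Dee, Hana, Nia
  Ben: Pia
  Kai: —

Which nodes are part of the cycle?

Eli, Lia, Max, Hana

DFS with gray/black marking from Max:
Max gray
  Dee gray
    Fay gray
    Fay black
  Dee black
  Hana gray
    Kai gray
    Kai black
    Eli gray
      Ben gray
        Pia gray
          Pia→Kai: Kai black — skip
        Pia black
      Ben black
      Lia gray
        Lia→Max: Max is gray → back edge
Back edge closes the cycle Max → Hana → Eli → Lia → Max; its vertices are {Eli, Lia, Max, Hana}.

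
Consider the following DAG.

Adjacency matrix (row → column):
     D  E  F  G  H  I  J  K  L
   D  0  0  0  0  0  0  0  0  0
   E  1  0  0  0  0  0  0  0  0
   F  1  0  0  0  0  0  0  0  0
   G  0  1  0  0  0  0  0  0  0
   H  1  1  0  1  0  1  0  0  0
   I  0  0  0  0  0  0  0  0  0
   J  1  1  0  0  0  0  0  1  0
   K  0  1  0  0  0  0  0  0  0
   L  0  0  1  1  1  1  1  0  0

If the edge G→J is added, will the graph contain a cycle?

No

Adding G→J creates a cycle iff J can already reach G.
Explore from J: no path reaches G. The graph stays acyclic.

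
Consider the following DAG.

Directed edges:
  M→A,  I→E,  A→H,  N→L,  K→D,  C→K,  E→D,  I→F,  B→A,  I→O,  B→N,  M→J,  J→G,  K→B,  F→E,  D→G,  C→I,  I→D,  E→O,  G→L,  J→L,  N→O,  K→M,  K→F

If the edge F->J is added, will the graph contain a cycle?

Adding F→J creates a cycle iff J can already reach F.
Explore from J: no path reaches F. The graph stays acyclic.

No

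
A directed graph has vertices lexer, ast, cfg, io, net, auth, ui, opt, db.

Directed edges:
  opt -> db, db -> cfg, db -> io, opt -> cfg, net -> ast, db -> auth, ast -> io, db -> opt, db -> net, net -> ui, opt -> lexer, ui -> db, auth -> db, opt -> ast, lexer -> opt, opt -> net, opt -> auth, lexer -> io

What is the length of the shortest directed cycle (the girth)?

2

For each vertex v, BFS finds the shortest path from v back to v.
The shortest such closed walk is opt → lexer → opt, length 2.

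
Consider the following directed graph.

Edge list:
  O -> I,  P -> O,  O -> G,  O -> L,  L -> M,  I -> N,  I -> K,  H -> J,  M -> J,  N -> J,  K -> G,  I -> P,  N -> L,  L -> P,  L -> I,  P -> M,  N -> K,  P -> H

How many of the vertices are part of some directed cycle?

A vertex is on a directed cycle iff it belongs to a strongly connected component of size ≥ 2 (or has a self-loop).
The vertices on cycles are {I, L, N, O, P} — 5 in total.

5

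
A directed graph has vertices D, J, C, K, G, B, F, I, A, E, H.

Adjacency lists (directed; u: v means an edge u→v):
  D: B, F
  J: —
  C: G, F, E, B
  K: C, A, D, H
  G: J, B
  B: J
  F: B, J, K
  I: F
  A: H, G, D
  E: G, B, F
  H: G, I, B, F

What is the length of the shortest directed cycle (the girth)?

For each vertex v, BFS finds the shortest path from v back to v.
The shortest such closed walk is K → H → F → K, length 3.

3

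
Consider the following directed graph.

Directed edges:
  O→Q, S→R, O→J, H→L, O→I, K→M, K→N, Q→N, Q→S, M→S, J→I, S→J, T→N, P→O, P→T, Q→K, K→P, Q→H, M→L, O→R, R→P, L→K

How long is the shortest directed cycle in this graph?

3

For each vertex v, BFS finds the shortest path from v back to v.
The shortest such closed walk is K → M → L → K, length 3.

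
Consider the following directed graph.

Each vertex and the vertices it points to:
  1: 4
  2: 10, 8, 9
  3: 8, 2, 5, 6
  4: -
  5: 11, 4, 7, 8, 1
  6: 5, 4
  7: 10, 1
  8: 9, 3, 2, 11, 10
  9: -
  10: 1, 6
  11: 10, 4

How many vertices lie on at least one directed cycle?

8

A vertex is on a directed cycle iff it belongs to a strongly connected component of size ≥ 2 (or has a self-loop).
The vertices on cycles are {2, 3, 5, 6, 7, 8, 10, 11} — 8 in total.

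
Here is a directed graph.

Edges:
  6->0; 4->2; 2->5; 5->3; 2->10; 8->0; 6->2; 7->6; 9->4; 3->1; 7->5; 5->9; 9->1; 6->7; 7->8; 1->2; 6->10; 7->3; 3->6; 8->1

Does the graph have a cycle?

Yes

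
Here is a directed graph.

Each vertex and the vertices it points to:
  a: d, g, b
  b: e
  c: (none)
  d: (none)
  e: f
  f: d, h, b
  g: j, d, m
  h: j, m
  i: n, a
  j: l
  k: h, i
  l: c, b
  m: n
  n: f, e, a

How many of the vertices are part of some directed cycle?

A vertex is on a directed cycle iff it belongs to a strongly connected component of size ≥ 2 (or has a self-loop).
The vertices on cycles are {a, b, e, f, g, h, j, l, m, n} — 10 in total.

10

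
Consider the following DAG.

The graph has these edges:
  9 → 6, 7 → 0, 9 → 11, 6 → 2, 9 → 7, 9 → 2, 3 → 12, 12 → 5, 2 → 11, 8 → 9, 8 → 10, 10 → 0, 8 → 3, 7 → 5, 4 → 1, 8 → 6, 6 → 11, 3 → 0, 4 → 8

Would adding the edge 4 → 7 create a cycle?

No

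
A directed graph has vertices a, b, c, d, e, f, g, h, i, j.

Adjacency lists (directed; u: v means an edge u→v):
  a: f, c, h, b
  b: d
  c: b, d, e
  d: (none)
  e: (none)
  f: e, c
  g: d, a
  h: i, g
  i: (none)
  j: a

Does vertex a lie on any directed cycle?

Yes

a is on a cycle iff a can reach itself via ≥1 edge.
a → h → g → a — yes.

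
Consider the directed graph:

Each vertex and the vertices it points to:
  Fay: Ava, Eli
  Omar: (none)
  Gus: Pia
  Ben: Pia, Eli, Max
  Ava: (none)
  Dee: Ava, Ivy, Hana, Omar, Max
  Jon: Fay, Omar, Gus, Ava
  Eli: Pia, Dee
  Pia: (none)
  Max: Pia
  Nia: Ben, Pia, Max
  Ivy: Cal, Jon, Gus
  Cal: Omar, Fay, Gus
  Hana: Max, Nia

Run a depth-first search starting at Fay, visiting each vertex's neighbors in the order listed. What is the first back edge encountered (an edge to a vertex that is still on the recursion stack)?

Cal->Fay

DFS from Fay (visiting each vertex's neighbors in the order listed); mark gray on enter, black on exit:
Fay gray
  Ava gray
  Ava black
  Eli gray
    Pia gray
    Pia black
    Dee gray
      Dee→Ava: Ava black — skip
      Ivy gray
        Cal gray
          Omar gray
          Omar black
          Cal→Fay: Fay is gray → back edge
First back edge: Cal → Fay.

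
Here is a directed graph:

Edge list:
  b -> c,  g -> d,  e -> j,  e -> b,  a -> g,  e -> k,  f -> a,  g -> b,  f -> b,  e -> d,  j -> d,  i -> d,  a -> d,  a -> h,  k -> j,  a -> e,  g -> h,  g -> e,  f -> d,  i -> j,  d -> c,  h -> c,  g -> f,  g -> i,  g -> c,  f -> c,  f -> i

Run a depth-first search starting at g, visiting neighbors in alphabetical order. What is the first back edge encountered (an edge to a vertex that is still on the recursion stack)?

a->g

DFS from g (visiting neighbors in alphabetical order); mark gray on enter, black on exit:
g gray
  b gray
    c gray
    c black
  b black
  g→c: c black — skip
  d gray
    d→c: c black — skip
  d black
  e gray
    e→b: b black — skip
    e→d: d black — skip
    j gray
      j→d: d black — skip
    j black
    k gray
      k→j: j black — skip
    k black
  e black
  f gray
    a gray
      a→d: d black — skip
      a→e: e black — skip
      a→g: g is gray → back edge
First back edge: a → g.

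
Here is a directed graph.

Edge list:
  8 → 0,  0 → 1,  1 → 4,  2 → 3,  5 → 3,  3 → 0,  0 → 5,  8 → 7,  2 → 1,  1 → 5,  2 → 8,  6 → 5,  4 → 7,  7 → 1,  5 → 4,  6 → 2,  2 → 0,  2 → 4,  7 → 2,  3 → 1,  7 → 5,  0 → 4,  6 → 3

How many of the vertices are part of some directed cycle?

8

A vertex is on a directed cycle iff it belongs to a strongly connected component of size ≥ 2 (or has a self-loop).
The vertices on cycles are {0, 1, 2, 3, 4, 5, 7, 8} — 8 in total.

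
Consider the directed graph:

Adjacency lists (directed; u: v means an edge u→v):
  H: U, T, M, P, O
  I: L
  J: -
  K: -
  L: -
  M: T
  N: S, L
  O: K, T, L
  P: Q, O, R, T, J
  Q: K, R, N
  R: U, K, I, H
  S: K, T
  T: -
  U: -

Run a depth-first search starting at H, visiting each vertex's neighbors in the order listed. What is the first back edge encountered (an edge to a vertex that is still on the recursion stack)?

R→H

DFS from H (visiting each vertex's neighbors in the order listed); mark gray on enter, black on exit:
H gray
  U gray
  U black
  T gray
  T black
  M gray
    M→T: T black — skip
  M black
  P gray
    Q gray
      K gray
      K black
      R gray
        R→U: U black — skip
        R→K: K black — skip
        I gray
          L gray
          L black
        I black
        R→H: H is gray → back edge
First back edge: R → H.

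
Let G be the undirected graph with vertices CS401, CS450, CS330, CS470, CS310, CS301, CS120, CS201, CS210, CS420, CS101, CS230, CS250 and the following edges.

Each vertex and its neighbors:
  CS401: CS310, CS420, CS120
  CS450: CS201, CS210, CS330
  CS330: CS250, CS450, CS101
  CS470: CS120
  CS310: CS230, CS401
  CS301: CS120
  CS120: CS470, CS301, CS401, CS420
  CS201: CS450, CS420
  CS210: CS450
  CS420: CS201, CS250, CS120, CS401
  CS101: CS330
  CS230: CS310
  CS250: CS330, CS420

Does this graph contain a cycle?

Yes

DFS, tracking each vertex's parent; an edge to a visited non-parent vertex closes a cycle.
Start from CS120:
visit CS120 (parent –)
  visit CS470 (parent CS120)
    CS470–CS120: parent, skip
  visit CS301 (parent CS120)
    CS301–CS120: parent, skip
  visit CS401 (parent CS120)
    visit CS310 (parent CS401)
      visit CS230 (parent CS310)
        CS230–CS310: parent, skip
      CS310–CS401: parent, skip
    visit CS420 (parent CS401)
      visit CS201 (parent CS420)
        visit CS450 (parent CS201)
          CS450–CS201: parent, skip
          visit CS210 (parent CS450)
            CS210–CS450: parent, skip
          visit CS330 (parent CS450)
            visit CS250 (parent CS330)
              CS250–CS330: parent, skip
              CS250–CS420: CS420 visited and ≠ parent → cycle
Cycle: CS420 – CS201 – CS450 – CS330 – CS250 – CS420.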